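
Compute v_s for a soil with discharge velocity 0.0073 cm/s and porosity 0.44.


Using v_s = v_d / n
v_s = 0.0073 / 0.44
v_s = 0.01659 cm/s


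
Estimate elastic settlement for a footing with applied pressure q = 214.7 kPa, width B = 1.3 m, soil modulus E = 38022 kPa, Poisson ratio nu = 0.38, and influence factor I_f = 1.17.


Using Se = q * B * (1 - nu^2) * I_f / E
1 - nu^2 = 1 - 0.38^2 = 0.8556
Se = 214.7 * 1.3 * 0.8556 * 1.17 / 38022
Se = 0.007348 m
Convert to mm: Se = 0.007348 * 1000 = 7.348 mm


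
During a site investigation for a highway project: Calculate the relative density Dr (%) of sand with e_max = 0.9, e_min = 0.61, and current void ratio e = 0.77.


Result: 44.83 %

Derivation:
Using Dr = (e_max - e) / (e_max - e_min) * 100
e_max - e = 0.9 - 0.77 = 0.13
e_max - e_min = 0.9 - 0.61 = 0.29
Dr = 0.13 / 0.29 * 100
Dr = 44.83 %


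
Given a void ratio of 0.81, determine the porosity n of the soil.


Using the relation n = e / (1 + e)
n = 0.81 / (1 + 0.81)
n = 0.81 / 1.81
n = 0.4475


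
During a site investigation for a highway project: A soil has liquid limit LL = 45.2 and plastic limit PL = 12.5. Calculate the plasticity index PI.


Result: 32.7

Derivation:
Using PI = LL - PL
PI = 45.2 - 12.5
PI = 32.7


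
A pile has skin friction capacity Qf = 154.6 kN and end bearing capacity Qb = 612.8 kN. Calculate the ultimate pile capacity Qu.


Using Qu = Qf + Qb
Qu = 154.6 + 612.8
Qu = 767.4 kN


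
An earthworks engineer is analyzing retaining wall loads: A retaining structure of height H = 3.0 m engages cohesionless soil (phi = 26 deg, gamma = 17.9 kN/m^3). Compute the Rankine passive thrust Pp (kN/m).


Result: 206.29 kN/m

Derivation:
Compute passive earth pressure coefficient:
Kp = tan^2(45 + phi/2) = tan^2(58.0) = 2.561071
Compute passive force:
Pp = 0.5 * Kp * gamma * H^2
Pp = 0.5 * 2.561071 * 17.9 * 3.0^2
Pp = 206.29 kN/m


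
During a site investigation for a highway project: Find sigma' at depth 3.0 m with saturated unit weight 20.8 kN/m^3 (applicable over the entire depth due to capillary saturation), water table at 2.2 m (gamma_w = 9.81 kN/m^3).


Result: 54.55 kPa

Derivation:
Total stress = gamma_sat * depth
sigma = 20.8 * 3.0 = 62.4 kPa
Pore water pressure u = gamma_w * (depth - d_wt)
u = 9.81 * (3.0 - 2.2) = 7.848 kPa
Effective stress = sigma - u
sigma' = 62.4 - 7.848 = 54.55 kPa


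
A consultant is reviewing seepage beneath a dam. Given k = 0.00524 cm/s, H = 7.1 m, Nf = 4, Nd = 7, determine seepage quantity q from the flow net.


Result: 0.0002126 m^3/s per m

Derivation:
Convert k to m/s for unit consistency with H:
k = 0.00524 cm/s = 0.00524 / 100 m/s = 5.24e-05 m/s
Using q = k * H * Nf / Nd
Nf / Nd = 4 / 7 = 0.5714
q = 5.24e-05 * 7.1 * 0.5714
q = 0.0002126 m^3/s per m


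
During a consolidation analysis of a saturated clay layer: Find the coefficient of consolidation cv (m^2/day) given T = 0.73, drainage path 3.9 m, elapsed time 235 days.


Using cv = T * H_dr^2 / t
H_dr^2 = 3.9^2 = 15.21
cv = 0.73 * 15.21 / 235
cv = 0.04725 m^2/day


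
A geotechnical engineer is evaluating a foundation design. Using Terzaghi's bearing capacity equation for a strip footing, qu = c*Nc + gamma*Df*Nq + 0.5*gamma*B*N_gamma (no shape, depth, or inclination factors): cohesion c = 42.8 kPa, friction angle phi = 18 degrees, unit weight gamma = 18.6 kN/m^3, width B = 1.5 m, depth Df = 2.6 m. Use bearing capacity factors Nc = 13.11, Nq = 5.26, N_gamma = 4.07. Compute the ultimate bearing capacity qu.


Compute qu = c*Nc + gamma*Df*Nq + 0.5*gamma*B*N_gamma
Term 1: 42.8 * 13.11 = 561.108
Term 2: 18.6 * 2.6 * 5.26 = 254.3736
Term 3: 0.5 * 18.6 * 1.5 * 4.07 = 56.7765
qu = 561.108 + 254.3736 + 56.7765
qu = 872.26 kPa


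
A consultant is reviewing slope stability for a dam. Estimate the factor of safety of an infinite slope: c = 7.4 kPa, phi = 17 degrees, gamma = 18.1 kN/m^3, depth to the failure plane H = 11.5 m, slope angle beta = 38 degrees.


Using Fs = c / (gamma*H*sin(beta)*cos(beta)) + tan(phi)/tan(beta)
Cohesion contribution = 7.4 / (18.1*11.5*sin(38)*cos(38))
Cohesion contribution = 0.0732793
Friction contribution = tan(17)/tan(38) = 0.391317
Fs = 0.0732793 + 0.391317
Fs = 0.465


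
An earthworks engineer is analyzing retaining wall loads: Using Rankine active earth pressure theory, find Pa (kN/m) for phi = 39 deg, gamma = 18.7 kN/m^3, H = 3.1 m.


Compute active earth pressure coefficient:
Ka = tan^2(45 - phi/2) = tan^2(25.5) = 0.227506
Compute active force:
Pa = 0.5 * Ka * gamma * H^2
Pa = 0.5 * 0.227506 * 18.7 * 3.1^2
Pa = 20.44 kN/m


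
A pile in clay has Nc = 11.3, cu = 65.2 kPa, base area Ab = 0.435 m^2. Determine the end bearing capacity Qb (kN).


Using Qb = Nc * cu * Ab
Qb = 11.3 * 65.2 * 0.435
Qb = 320.49 kN


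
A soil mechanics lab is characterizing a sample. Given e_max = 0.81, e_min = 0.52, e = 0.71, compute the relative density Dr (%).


Using Dr = (e_max - e) / (e_max - e_min) * 100
e_max - e = 0.81 - 0.71 = 0.1
e_max - e_min = 0.81 - 0.52 = 0.29
Dr = 0.1 / 0.29 * 100
Dr = 34.48 %


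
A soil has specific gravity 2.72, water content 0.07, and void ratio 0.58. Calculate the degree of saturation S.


Using S = Gs * w / e
S = 2.72 * 0.07 / 0.58
S = 0.3283


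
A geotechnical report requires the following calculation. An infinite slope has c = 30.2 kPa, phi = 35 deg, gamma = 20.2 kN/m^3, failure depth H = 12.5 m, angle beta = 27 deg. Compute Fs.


Using Fs = c / (gamma*H*sin(beta)*cos(beta)) + tan(phi)/tan(beta)
Cohesion contribution = 30.2 / (20.2*12.5*sin(27)*cos(27))
Cohesion contribution = 0.295677
Friction contribution = tan(35)/tan(27) = 1.37423
Fs = 0.295677 + 1.37423
Fs = 1.67


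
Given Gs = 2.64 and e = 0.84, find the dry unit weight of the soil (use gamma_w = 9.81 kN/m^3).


Using gamma_d = Gs * gamma_w / (1 + e)
gamma_d = 2.64 * 9.81 / (1 + 0.84)
gamma_d = 2.64 * 9.81 / 1.84
gamma_d = 14.075 kN/m^3


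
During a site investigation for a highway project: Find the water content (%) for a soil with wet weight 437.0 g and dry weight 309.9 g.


Result: 41.01 %

Derivation:
Using w = (m_wet - m_dry) / m_dry * 100
m_wet - m_dry = 437.0 - 309.9 = 127.1 g
w = 127.1 / 309.9 * 100
w = 41.01 %


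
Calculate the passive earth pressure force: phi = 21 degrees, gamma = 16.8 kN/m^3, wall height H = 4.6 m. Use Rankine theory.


Compute passive earth pressure coefficient:
Kp = tan^2(45 + phi/2) = tan^2(55.5) = 2.117051
Compute passive force:
Pp = 0.5 * Kp * gamma * H^2
Pp = 0.5 * 2.117051 * 16.8 * 4.6^2
Pp = 376.29 kN/m


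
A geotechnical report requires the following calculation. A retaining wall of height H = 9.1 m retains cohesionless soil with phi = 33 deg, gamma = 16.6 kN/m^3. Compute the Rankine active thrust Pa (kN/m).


Compute active earth pressure coefficient:
Ka = tan^2(45 - phi/2) = tan^2(28.5) = 0.294801
Compute active force:
Pa = 0.5 * Ka * gamma * H^2
Pa = 0.5 * 0.294801 * 16.6 * 9.1^2
Pa = 202.62 kN/m


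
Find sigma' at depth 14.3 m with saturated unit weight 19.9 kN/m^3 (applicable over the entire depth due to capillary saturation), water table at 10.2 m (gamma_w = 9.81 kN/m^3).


Result: 244.35 kPa

Derivation:
Total stress = gamma_sat * depth
sigma = 19.9 * 14.3 = 284.57 kPa
Pore water pressure u = gamma_w * (depth - d_wt)
u = 9.81 * (14.3 - 10.2) = 40.221 kPa
Effective stress = sigma - u
sigma' = 284.57 - 40.221 = 244.35 kPa


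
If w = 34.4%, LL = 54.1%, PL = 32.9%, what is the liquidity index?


First compute the plasticity index:
PI = LL - PL = 54.1 - 32.9 = 21.2
Then compute the liquidity index:
LI = (w - PL) / PI
LI = (34.4 - 32.9) / 21.2
LI = 0.071


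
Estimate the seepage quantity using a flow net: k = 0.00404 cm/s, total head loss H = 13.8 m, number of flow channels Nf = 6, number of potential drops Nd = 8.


Convert k to m/s for unit consistency with H:
k = 0.00404 cm/s = 0.00404 / 100 m/s = 4.04e-05 m/s
Using q = k * H * Nf / Nd
Nf / Nd = 6 / 8 = 0.75
q = 4.04e-05 * 13.8 * 0.75
q = 0.0004181 m^3/s per m


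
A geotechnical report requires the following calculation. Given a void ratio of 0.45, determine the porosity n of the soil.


Using the relation n = e / (1 + e)
n = 0.45 / (1 + 0.45)
n = 0.45 / 1.45
n = 0.3103


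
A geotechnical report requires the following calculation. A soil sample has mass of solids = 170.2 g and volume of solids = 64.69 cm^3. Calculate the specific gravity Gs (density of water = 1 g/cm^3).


Result: 2.631

Derivation:
Using Gs = m_s / (V_s * rho_w)
Since rho_w = 1 g/cm^3:
Gs = 170.2 / 64.69
Gs = 2.631


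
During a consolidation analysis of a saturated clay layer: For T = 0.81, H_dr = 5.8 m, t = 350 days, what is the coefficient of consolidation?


Result: 0.07785 m^2/day

Derivation:
Using cv = T * H_dr^2 / t
H_dr^2 = 5.8^2 = 33.64
cv = 0.81 * 33.64 / 350
cv = 0.07785 m^2/day


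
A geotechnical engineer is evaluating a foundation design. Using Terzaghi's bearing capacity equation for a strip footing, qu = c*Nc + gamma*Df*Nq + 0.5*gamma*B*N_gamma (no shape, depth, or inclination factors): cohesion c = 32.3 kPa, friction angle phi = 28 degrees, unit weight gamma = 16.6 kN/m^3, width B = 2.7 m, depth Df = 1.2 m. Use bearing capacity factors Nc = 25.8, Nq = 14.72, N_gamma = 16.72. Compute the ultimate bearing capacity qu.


Result: 1501.26 kPa

Derivation:
Compute qu = c*Nc + gamma*Df*Nq + 0.5*gamma*B*N_gamma
Term 1: 32.3 * 25.8 = 833.34
Term 2: 16.6 * 1.2 * 14.72 = 293.2224
Term 3: 0.5 * 16.6 * 2.7 * 16.72 = 374.6952
qu = 833.34 + 293.2224 + 374.6952
qu = 1501.26 kPa


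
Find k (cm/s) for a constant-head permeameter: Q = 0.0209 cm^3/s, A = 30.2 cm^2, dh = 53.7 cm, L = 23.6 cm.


Compute hydraulic gradient:
i = dh / L = 53.7 / 23.6 = 2.27542
Then apply Darcy's law:
k = Q / (A * i)
k = 0.0209 / (30.2 * 2.27542)
k = 0.0209 / 68.7178
k = 0.000304 cm/s


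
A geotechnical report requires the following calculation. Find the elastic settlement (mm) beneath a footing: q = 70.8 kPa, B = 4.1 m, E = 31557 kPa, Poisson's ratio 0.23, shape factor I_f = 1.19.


Using Se = q * B * (1 - nu^2) * I_f / E
1 - nu^2 = 1 - 0.23^2 = 0.9471
Se = 70.8 * 4.1 * 0.9471 * 1.19 / 31557
Se = 0.010367 m
Convert to mm: Se = 0.010367 * 1000 = 10.367 mm


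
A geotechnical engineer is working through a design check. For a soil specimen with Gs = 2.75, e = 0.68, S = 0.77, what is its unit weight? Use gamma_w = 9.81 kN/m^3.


Using gamma = gamma_w * (Gs + S*e) / (1 + e)
Numerator: Gs + S*e = 2.75 + 0.77*0.68 = 3.2736
Denominator: 1 + e = 1 + 0.68 = 1.68
gamma = 9.81 * 3.2736 / 1.68
gamma = 19.115 kN/m^3


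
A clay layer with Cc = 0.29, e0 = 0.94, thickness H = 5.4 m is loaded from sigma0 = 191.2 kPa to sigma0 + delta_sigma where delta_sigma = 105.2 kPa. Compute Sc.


Using Sc = Cc * H / (1 + e0) * log10((sigma0 + delta_sigma) / sigma0)
Stress ratio = (191.2 + 105.2) / 191.2 = 1.55021
log10(1.55021) = 0.19039
Cc * H / (1 + e0) = 0.29 * 5.4 / (1 + 0.94) = 0.807216
Sc = 0.807216 * 0.19039
Sc = 0.1537 m


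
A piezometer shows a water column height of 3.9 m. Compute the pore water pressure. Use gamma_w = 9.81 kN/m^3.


Using u = gamma_w * h_w
u = 9.81 * 3.9
u = 38.26 kPa


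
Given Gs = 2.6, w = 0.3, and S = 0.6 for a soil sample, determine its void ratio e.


Using the relation e = Gs * w / S
e = 2.6 * 0.3 / 0.6
e = 1.3


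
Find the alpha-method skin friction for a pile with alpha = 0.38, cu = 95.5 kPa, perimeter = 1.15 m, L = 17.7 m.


Using Qs = alpha * cu * perimeter * L
Qs = 0.38 * 95.5 * 1.15 * 17.7
Qs = 738.68 kN


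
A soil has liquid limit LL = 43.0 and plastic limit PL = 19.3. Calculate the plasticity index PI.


Using PI = LL - PL
PI = 43.0 - 19.3
PI = 23.7


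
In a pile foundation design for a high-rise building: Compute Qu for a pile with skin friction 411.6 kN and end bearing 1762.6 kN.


Using Qu = Qf + Qb
Qu = 411.6 + 1762.6
Qu = 2174.2 kN


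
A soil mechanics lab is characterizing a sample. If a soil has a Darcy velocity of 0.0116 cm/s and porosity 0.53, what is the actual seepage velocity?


Result: 0.02189 cm/s

Derivation:
Using v_s = v_d / n
v_s = 0.0116 / 0.53
v_s = 0.02189 cm/s


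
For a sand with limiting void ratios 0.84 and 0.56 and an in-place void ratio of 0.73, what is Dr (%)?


Result: 39.29 %

Derivation:
Using Dr = (e_max - e) / (e_max - e_min) * 100
e_max - e = 0.84 - 0.73 = 0.11
e_max - e_min = 0.84 - 0.56 = 0.28
Dr = 0.11 / 0.28 * 100
Dr = 39.29 %


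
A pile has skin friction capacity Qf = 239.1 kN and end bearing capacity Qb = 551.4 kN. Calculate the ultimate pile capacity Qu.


Using Qu = Qf + Qb
Qu = 239.1 + 551.4
Qu = 790.5 kN


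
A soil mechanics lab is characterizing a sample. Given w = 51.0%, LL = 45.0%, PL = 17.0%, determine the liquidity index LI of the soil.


Result: 1.214

Derivation:
First compute the plasticity index:
PI = LL - PL = 45.0 - 17.0 = 28.0
Then compute the liquidity index:
LI = (w - PL) / PI
LI = (51.0 - 17.0) / 28.0
LI = 1.214


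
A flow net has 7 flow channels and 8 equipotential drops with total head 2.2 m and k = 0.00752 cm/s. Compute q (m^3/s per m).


Convert k to m/s for unit consistency with H:
k = 0.00752 cm/s = 0.00752 / 100 m/s = 7.52e-05 m/s
Using q = k * H * Nf / Nd
Nf / Nd = 7 / 8 = 0.875
q = 7.52e-05 * 2.2 * 0.875
q = 0.0001448 m^3/s per m


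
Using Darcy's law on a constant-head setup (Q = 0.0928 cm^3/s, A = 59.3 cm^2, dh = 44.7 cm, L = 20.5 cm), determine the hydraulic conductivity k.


Compute hydraulic gradient:
i = dh / L = 44.7 / 20.5 = 2.18049
Then apply Darcy's law:
k = Q / (A * i)
k = 0.0928 / (59.3 * 2.18049)
k = 0.0928 / 129.303
k = 0.000718 cm/s


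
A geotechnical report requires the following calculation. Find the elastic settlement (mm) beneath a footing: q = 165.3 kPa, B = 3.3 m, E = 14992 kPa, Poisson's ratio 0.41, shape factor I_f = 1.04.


Result: 31.48 mm

Derivation:
Using Se = q * B * (1 - nu^2) * I_f / E
1 - nu^2 = 1 - 0.41^2 = 0.8319
Se = 165.3 * 3.3 * 0.8319 * 1.04 / 14992
Se = 0.031480 m
Convert to mm: Se = 0.031480 * 1000 = 31.48 mm


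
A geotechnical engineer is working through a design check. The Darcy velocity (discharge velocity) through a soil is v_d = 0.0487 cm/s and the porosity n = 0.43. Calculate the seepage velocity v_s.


Result: 0.11326 cm/s

Derivation:
Using v_s = v_d / n
v_s = 0.0487 / 0.43
v_s = 0.11326 cm/s


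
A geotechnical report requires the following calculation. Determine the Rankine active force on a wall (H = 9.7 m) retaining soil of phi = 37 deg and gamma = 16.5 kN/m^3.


Compute active earth pressure coefficient:
Ka = tan^2(45 - phi/2) = tan^2(26.5) = 0.248584
Compute active force:
Pa = 0.5 * Ka * gamma * H^2
Pa = 0.5 * 0.248584 * 16.5 * 9.7^2
Pa = 192.96 kN/m


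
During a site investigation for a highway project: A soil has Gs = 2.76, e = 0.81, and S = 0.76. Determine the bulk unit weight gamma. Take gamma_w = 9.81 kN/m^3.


Result: 18.295 kN/m^3

Derivation:
Using gamma = gamma_w * (Gs + S*e) / (1 + e)
Numerator: Gs + S*e = 2.76 + 0.76*0.81 = 3.3756
Denominator: 1 + e = 1 + 0.81 = 1.81
gamma = 9.81 * 3.3756 / 1.81
gamma = 18.295 kN/m^3


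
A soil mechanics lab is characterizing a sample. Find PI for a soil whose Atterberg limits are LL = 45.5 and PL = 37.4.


Using PI = LL - PL
PI = 45.5 - 37.4
PI = 8.1


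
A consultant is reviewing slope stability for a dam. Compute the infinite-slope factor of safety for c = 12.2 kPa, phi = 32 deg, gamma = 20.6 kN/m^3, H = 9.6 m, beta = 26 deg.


Using Fs = c / (gamma*H*sin(beta)*cos(beta)) + tan(phi)/tan(beta)
Cohesion contribution = 12.2 / (20.6*9.6*sin(26)*cos(26))
Cohesion contribution = 0.156574
Friction contribution = tan(32)/tan(26) = 1.28117
Fs = 0.156574 + 1.28117
Fs = 1.438


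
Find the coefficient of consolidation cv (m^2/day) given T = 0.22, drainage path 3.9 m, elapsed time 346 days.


Using cv = T * H_dr^2 / t
H_dr^2 = 3.9^2 = 15.21
cv = 0.22 * 15.21 / 346
cv = 0.00967 m^2/day


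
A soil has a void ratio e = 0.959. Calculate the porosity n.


Using the relation n = e / (1 + e)
n = 0.959 / (1 + 0.959)
n = 0.959 / 1.959
n = 0.4895


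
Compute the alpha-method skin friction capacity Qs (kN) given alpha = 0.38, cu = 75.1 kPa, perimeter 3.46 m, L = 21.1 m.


Using Qs = alpha * cu * perimeter * L
Qs = 0.38 * 75.1 * 3.46 * 21.1
Qs = 2083.45 kN


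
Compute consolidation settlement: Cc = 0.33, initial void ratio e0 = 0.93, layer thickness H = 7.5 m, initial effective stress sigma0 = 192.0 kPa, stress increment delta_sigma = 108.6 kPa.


Result: 0.2497 m

Derivation:
Using Sc = Cc * H / (1 + e0) * log10((sigma0 + delta_sigma) / sigma0)
Stress ratio = (192.0 + 108.6) / 192.0 = 1.56563
log10(1.56563) = 0.194688
Cc * H / (1 + e0) = 0.33 * 7.5 / (1 + 0.93) = 1.28238
Sc = 1.28238 * 0.194688
Sc = 0.2497 m


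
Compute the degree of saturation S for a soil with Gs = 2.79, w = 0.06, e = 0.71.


Using S = Gs * w / e
S = 2.79 * 0.06 / 0.71
S = 0.2358


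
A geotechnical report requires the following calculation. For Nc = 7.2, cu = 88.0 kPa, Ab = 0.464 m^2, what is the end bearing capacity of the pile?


Using Qb = Nc * cu * Ab
Qb = 7.2 * 88.0 * 0.464
Qb = 293.99 kN


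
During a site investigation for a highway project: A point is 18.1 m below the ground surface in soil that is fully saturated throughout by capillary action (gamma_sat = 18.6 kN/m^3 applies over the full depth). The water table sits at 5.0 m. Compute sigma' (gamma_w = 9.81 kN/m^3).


Total stress = gamma_sat * depth
sigma = 18.6 * 18.1 = 336.66 kPa
Pore water pressure u = gamma_w * (depth - d_wt)
u = 9.81 * (18.1 - 5.0) = 128.511 kPa
Effective stress = sigma - u
sigma' = 336.66 - 128.511 = 208.15 kPa


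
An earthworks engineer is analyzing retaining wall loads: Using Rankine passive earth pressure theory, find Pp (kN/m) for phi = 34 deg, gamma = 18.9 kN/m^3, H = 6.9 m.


Compute passive earth pressure coefficient:
Kp = tan^2(45 + phi/2) = tan^2(62.0) = 3.537132
Compute passive force:
Pp = 0.5 * Kp * gamma * H^2
Pp = 0.5 * 3.537132 * 18.9 * 6.9^2
Pp = 1591.41 kN/m


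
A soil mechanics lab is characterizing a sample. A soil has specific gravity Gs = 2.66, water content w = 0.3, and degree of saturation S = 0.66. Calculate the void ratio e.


Result: 1.2091

Derivation:
Using the relation e = Gs * w / S
e = 2.66 * 0.3 / 0.66
e = 1.2091


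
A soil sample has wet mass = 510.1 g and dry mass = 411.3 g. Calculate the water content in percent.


Using w = (m_wet - m_dry) / m_dry * 100
m_wet - m_dry = 510.1 - 411.3 = 98.8 g
w = 98.8 / 411.3 * 100
w = 24.02 %


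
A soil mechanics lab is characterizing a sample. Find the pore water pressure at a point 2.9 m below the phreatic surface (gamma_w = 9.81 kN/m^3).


Result: 28.45 kPa

Derivation:
Using u = gamma_w * h_w
u = 9.81 * 2.9
u = 28.45 kPa


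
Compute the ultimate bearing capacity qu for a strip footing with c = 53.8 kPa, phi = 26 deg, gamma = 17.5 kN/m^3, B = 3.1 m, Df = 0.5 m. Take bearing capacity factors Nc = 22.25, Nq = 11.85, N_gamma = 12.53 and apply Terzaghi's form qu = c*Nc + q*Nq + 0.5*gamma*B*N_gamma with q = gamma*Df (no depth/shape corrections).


Compute qu = c*Nc + gamma*Df*Nq + 0.5*gamma*B*N_gamma
Term 1: 53.8 * 22.25 = 1197.05
Term 2: 17.5 * 0.5 * 11.85 = 103.6875
Term 3: 0.5 * 17.5 * 3.1 * 12.53 = 339.87625
qu = 1197.05 + 103.6875 + 339.87625
qu = 1640.61 kPa


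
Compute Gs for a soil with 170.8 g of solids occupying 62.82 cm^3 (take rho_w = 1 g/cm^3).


Result: 2.719

Derivation:
Using Gs = m_s / (V_s * rho_w)
Since rho_w = 1 g/cm^3:
Gs = 170.8 / 62.82
Gs = 2.719


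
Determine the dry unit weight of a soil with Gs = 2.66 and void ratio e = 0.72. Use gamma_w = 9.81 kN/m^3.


Using gamma_d = Gs * gamma_w / (1 + e)
gamma_d = 2.66 * 9.81 / (1 + 0.72)
gamma_d = 2.66 * 9.81 / 1.72
gamma_d = 15.171 kN/m^3


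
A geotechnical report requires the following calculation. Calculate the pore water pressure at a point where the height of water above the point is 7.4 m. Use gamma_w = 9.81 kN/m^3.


Using u = gamma_w * h_w
u = 9.81 * 7.4
u = 72.59 kPa


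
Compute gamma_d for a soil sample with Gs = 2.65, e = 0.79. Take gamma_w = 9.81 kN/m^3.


Using gamma_d = Gs * gamma_w / (1 + e)
gamma_d = 2.65 * 9.81 / (1 + 0.79)
gamma_d = 2.65 * 9.81 / 1.79
gamma_d = 14.523 kN/m^3


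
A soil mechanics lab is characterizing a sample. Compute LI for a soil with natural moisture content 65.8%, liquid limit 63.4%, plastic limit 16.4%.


First compute the plasticity index:
PI = LL - PL = 63.4 - 16.4 = 47.0
Then compute the liquidity index:
LI = (w - PL) / PI
LI = (65.8 - 16.4) / 47.0
LI = 1.051


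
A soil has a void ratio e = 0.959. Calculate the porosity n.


Result: 0.4895

Derivation:
Using the relation n = e / (1 + e)
n = 0.959 / (1 + 0.959)
n = 0.959 / 1.959
n = 0.4895


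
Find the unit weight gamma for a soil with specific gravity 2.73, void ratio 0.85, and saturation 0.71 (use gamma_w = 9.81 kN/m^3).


Using gamma = gamma_w * (Gs + S*e) / (1 + e)
Numerator: Gs + S*e = 2.73 + 0.71*0.85 = 3.3335
Denominator: 1 + e = 1 + 0.85 = 1.85
gamma = 9.81 * 3.3335 / 1.85
gamma = 17.677 kN/m^3


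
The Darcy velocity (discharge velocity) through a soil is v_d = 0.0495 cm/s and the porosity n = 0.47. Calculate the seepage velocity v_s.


Using v_s = v_d / n
v_s = 0.0495 / 0.47
v_s = 0.10532 cm/s


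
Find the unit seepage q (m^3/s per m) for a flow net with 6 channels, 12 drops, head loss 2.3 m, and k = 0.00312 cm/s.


Result: 3.588e-05 m^3/s per m

Derivation:
Convert k to m/s for unit consistency with H:
k = 0.00312 cm/s = 0.00312 / 100 m/s = 3.12e-05 m/s
Using q = k * H * Nf / Nd
Nf / Nd = 6 / 12 = 0.5
q = 3.12e-05 * 2.3 * 0.5
q = 3.588e-05 m^3/s per m


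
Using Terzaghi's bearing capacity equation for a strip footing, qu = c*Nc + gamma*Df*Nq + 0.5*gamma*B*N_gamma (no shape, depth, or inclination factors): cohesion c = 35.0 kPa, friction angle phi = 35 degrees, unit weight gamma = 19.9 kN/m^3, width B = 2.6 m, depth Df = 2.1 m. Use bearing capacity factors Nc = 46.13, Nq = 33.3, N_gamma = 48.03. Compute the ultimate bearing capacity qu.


Compute qu = c*Nc + gamma*Df*Nq + 0.5*gamma*B*N_gamma
Term 1: 35.0 * 46.13 = 1614.55
Term 2: 19.9 * 2.1 * 33.3 = 1391.607
Term 3: 0.5 * 19.9 * 2.6 * 48.03 = 1242.5361
qu = 1614.55 + 1391.607 + 1242.5361
qu = 4248.69 kPa


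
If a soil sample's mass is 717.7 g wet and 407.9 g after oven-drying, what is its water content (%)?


Using w = (m_wet - m_dry) / m_dry * 100
m_wet - m_dry = 717.7 - 407.9 = 309.8 g
w = 309.8 / 407.9 * 100
w = 75.95 %


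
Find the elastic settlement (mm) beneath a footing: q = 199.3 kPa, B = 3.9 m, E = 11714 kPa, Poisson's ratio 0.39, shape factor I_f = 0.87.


Using Se = q * B * (1 - nu^2) * I_f / E
1 - nu^2 = 1 - 0.39^2 = 0.8479
Se = 199.3 * 3.9 * 0.8479 * 0.87 / 11714
Se = 0.048948 m
Convert to mm: Se = 0.048948 * 1000 = 48.948 mm


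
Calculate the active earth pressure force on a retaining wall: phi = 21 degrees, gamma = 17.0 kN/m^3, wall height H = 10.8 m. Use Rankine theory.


Compute active earth pressure coefficient:
Ka = tan^2(45 - phi/2) = tan^2(34.5) = 0.472355
Compute active force:
Pa = 0.5 * Ka * gamma * H^2
Pa = 0.5 * 0.472355 * 17.0 * 10.8^2
Pa = 468.31 kN/m


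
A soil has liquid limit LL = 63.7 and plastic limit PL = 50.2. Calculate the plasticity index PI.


Result: 13.5

Derivation:
Using PI = LL - PL
PI = 63.7 - 50.2
PI = 13.5


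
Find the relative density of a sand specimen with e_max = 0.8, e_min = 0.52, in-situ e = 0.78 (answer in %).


Using Dr = (e_max - e) / (e_max - e_min) * 100
e_max - e = 0.8 - 0.78 = 0.02
e_max - e_min = 0.8 - 0.52 = 0.28
Dr = 0.02 / 0.28 * 100
Dr = 7.14 %


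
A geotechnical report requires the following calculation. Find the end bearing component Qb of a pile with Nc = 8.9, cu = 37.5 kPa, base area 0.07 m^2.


Using Qb = Nc * cu * Ab
Qb = 8.9 * 37.5 * 0.07
Qb = 23.36 kN


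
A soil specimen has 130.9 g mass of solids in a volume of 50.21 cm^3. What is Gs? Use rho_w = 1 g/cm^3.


Result: 2.607

Derivation:
Using Gs = m_s / (V_s * rho_w)
Since rho_w = 1 g/cm^3:
Gs = 130.9 / 50.21
Gs = 2.607


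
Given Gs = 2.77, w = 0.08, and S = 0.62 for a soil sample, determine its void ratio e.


Result: 0.3574

Derivation:
Using the relation e = Gs * w / S
e = 2.77 * 0.08 / 0.62
e = 0.3574


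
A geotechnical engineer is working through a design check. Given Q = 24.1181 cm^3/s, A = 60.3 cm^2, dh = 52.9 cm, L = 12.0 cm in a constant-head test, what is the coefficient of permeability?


Compute hydraulic gradient:
i = dh / L = 52.9 / 12.0 = 4.40833
Then apply Darcy's law:
k = Q / (A * i)
k = 24.1181 / (60.3 * 4.40833)
k = 24.1181 / 265.822
k = 0.09073 cm/s


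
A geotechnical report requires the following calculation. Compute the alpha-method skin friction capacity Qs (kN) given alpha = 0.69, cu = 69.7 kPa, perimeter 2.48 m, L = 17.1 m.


Using Qs = alpha * cu * perimeter * L
Qs = 0.69 * 69.7 * 2.48 * 17.1
Qs = 2039.53 kN


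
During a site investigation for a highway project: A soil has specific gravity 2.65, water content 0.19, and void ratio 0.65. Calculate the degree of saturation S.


Result: 0.7746

Derivation:
Using S = Gs * w / e
S = 2.65 * 0.19 / 0.65
S = 0.7746


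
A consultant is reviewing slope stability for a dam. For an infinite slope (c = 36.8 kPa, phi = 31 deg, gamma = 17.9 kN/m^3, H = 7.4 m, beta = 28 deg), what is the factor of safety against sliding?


Result: 1.8

Derivation:
Using Fs = c / (gamma*H*sin(beta)*cos(beta)) + tan(phi)/tan(beta)
Cohesion contribution = 36.8 / (17.9*7.4*sin(28)*cos(28))
Cohesion contribution = 0.670222
Friction contribution = tan(31)/tan(28) = 1.13005
Fs = 0.670222 + 1.13005
Fs = 1.8


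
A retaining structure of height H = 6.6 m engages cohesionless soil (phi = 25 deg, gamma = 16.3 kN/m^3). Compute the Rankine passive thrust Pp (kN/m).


Compute passive earth pressure coefficient:
Kp = tan^2(45 + phi/2) = tan^2(57.5) = 2.463913
Compute passive force:
Pp = 0.5 * Kp * gamma * H^2
Pp = 0.5 * 2.463913 * 16.3 * 6.6^2
Pp = 874.72 kN/m


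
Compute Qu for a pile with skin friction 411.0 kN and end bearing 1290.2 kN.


Using Qu = Qf + Qb
Qu = 411.0 + 1290.2
Qu = 1701.2 kN


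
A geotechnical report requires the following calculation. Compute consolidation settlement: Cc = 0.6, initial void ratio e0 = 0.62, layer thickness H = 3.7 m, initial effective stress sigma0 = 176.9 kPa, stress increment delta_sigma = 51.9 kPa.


Result: 0.1531 m

Derivation:
Using Sc = Cc * H / (1 + e0) * log10((sigma0 + delta_sigma) / sigma0)
Stress ratio = (176.9 + 51.9) / 176.9 = 1.29339
log10(1.29339) = 0.111728
Cc * H / (1 + e0) = 0.6 * 3.7 / (1 + 0.62) = 1.37037
Sc = 1.37037 * 0.111728
Sc = 0.1531 m


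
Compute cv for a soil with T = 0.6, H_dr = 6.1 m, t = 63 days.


Using cv = T * H_dr^2 / t
H_dr^2 = 6.1^2 = 37.21
cv = 0.6 * 37.21 / 63
cv = 0.35438 m^2/day


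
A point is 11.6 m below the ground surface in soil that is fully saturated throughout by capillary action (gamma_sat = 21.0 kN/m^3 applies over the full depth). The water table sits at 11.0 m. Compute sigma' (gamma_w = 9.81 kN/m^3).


Total stress = gamma_sat * depth
sigma = 21.0 * 11.6 = 243.6 kPa
Pore water pressure u = gamma_w * (depth - d_wt)
u = 9.81 * (11.6 - 11.0) = 5.886 kPa
Effective stress = sigma - u
sigma' = 243.6 - 5.886 = 237.71 kPa


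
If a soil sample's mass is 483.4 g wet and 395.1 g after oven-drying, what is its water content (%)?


Using w = (m_wet - m_dry) / m_dry * 100
m_wet - m_dry = 483.4 - 395.1 = 88.3 g
w = 88.3 / 395.1 * 100
w = 22.35 %


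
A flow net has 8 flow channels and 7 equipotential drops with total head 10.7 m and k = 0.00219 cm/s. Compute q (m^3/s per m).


Convert k to m/s for unit consistency with H:
k = 0.00219 cm/s = 0.00219 / 100 m/s = 2.19e-05 m/s
Using q = k * H * Nf / Nd
Nf / Nd = 8 / 7 = 1.1429
q = 2.19e-05 * 10.7 * 1.1429
q = 0.0002678 m^3/s per m


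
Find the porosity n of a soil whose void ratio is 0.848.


Using the relation n = e / (1 + e)
n = 0.848 / (1 + 0.848)
n = 0.848 / 1.848
n = 0.4589


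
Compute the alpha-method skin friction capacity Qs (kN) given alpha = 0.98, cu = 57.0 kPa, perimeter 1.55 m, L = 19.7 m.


Result: 1705.69 kN

Derivation:
Using Qs = alpha * cu * perimeter * L
Qs = 0.98 * 57.0 * 1.55 * 19.7
Qs = 1705.69 kN


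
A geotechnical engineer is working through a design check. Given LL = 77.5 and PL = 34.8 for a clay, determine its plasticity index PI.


Result: 42.7

Derivation:
Using PI = LL - PL
PI = 77.5 - 34.8
PI = 42.7


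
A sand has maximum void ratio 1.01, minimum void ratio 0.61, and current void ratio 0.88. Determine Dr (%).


Using Dr = (e_max - e) / (e_max - e_min) * 100
e_max - e = 1.01 - 0.88 = 0.13
e_max - e_min = 1.01 - 0.61 = 0.4
Dr = 0.13 / 0.4 * 100
Dr = 32.5 %


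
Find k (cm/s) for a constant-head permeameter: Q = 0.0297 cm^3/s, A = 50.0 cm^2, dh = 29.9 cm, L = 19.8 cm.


Result: 0.000393 cm/s

Derivation:
Compute hydraulic gradient:
i = dh / L = 29.9 / 19.8 = 1.5101
Then apply Darcy's law:
k = Q / (A * i)
k = 0.0297 / (50.0 * 1.5101)
k = 0.0297 / 75.5051
k = 0.000393 cm/s


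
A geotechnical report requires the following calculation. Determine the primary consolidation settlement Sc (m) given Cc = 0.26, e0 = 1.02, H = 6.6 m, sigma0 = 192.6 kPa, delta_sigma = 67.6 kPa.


Result: 0.111 m

Derivation:
Using Sc = Cc * H / (1 + e0) * log10((sigma0 + delta_sigma) / sigma0)
Stress ratio = (192.6 + 67.6) / 192.6 = 1.35099
log10(1.35099) = 0.130651
Cc * H / (1 + e0) = 0.26 * 6.6 / (1 + 1.02) = 0.849505
Sc = 0.849505 * 0.130651
Sc = 0.111 m


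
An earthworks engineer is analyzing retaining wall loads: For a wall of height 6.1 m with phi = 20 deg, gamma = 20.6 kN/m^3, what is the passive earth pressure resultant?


Result: 781.71 kN/m

Derivation:
Compute passive earth pressure coefficient:
Kp = tan^2(45 + phi/2) = tan^2(55.0) = 2.039607
Compute passive force:
Pp = 0.5 * Kp * gamma * H^2
Pp = 0.5 * 2.039607 * 20.6 * 6.1^2
Pp = 781.71 kN/m


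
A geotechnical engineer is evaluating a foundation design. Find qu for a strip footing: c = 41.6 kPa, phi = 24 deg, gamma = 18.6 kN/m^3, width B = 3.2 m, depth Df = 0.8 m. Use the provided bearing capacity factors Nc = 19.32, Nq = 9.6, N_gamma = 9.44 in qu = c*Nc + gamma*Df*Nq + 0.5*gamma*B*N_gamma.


Result: 1227.49 kPa

Derivation:
Compute qu = c*Nc + gamma*Df*Nq + 0.5*gamma*B*N_gamma
Term 1: 41.6 * 19.32 = 803.712
Term 2: 18.6 * 0.8 * 9.6 = 142.848
Term 3: 0.5 * 18.6 * 3.2 * 9.44 = 280.9344
qu = 803.712 + 142.848 + 280.9344
qu = 1227.49 kPa


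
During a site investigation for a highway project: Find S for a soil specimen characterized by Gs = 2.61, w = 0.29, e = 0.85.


Result: 0.8905

Derivation:
Using S = Gs * w / e
S = 2.61 * 0.29 / 0.85
S = 0.8905


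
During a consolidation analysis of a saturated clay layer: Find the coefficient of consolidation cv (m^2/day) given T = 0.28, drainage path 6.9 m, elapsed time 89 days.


Using cv = T * H_dr^2 / t
H_dr^2 = 6.9^2 = 47.61
cv = 0.28 * 47.61 / 89
cv = 0.14978 m^2/day


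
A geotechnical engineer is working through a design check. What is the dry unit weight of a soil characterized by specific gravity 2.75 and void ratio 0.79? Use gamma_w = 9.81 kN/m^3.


Using gamma_d = Gs * gamma_w / (1 + e)
gamma_d = 2.75 * 9.81 / (1 + 0.79)
gamma_d = 2.75 * 9.81 / 1.79
gamma_d = 15.071 kN/m^3


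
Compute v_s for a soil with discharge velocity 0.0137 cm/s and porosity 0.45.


Using v_s = v_d / n
v_s = 0.0137 / 0.45
v_s = 0.03044 cm/s


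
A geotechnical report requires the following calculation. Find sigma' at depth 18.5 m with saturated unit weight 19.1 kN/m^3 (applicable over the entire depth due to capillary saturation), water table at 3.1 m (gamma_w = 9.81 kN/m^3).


Result: 202.28 kPa

Derivation:
Total stress = gamma_sat * depth
sigma = 19.1 * 18.5 = 353.35 kPa
Pore water pressure u = gamma_w * (depth - d_wt)
u = 9.81 * (18.5 - 3.1) = 151.074 kPa
Effective stress = sigma - u
sigma' = 353.35 - 151.074 = 202.28 kPa


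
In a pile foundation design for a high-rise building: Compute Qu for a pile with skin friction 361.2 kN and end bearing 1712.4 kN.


Using Qu = Qf + Qb
Qu = 361.2 + 1712.4
Qu = 2073.6 kN


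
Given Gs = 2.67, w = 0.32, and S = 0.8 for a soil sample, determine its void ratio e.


Result: 1.068

Derivation:
Using the relation e = Gs * w / S
e = 2.67 * 0.32 / 0.8
e = 1.068


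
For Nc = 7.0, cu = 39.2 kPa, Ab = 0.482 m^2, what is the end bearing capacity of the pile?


Result: 132.26 kN

Derivation:
Using Qb = Nc * cu * Ab
Qb = 7.0 * 39.2 * 0.482
Qb = 132.26 kN


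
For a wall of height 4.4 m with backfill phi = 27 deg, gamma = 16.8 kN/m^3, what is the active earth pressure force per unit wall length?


Compute active earth pressure coefficient:
Ka = tan^2(45 - phi/2) = tan^2(31.5) = 0.375525
Compute active force:
Pa = 0.5 * Ka * gamma * H^2
Pa = 0.5 * 0.375525 * 16.8 * 4.4^2
Pa = 61.07 kN/m


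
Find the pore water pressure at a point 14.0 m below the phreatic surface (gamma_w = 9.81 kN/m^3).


Using u = gamma_w * h_w
u = 9.81 * 14.0
u = 137.34 kPa


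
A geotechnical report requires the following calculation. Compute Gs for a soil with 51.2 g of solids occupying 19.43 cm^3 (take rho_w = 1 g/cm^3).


Using Gs = m_s / (V_s * rho_w)
Since rho_w = 1 g/cm^3:
Gs = 51.2 / 19.43
Gs = 2.635


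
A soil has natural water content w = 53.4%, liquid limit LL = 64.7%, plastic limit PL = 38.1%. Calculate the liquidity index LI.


First compute the plasticity index:
PI = LL - PL = 64.7 - 38.1 = 26.6
Then compute the liquidity index:
LI = (w - PL) / PI
LI = (53.4 - 38.1) / 26.6
LI = 0.575


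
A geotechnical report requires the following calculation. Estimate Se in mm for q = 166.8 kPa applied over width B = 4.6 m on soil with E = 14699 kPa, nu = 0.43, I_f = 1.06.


Result: 45.101 mm

Derivation:
Using Se = q * B * (1 - nu^2) * I_f / E
1 - nu^2 = 1 - 0.43^2 = 0.8151
Se = 166.8 * 4.6 * 0.8151 * 1.06 / 14699
Se = 0.045101 m
Convert to mm: Se = 0.045101 * 1000 = 45.101 mm


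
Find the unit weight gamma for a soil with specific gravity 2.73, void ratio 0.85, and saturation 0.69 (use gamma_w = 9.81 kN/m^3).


Using gamma = gamma_w * (Gs + S*e) / (1 + e)
Numerator: Gs + S*e = 2.73 + 0.69*0.85 = 3.3165
Denominator: 1 + e = 1 + 0.85 = 1.85
gamma = 9.81 * 3.3165 / 1.85
gamma = 17.586 kN/m^3


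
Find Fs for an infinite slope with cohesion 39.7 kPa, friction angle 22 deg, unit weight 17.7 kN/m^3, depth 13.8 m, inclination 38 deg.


Result: 0.852

Derivation:
Using Fs = c / (gamma*H*sin(beta)*cos(beta)) + tan(phi)/tan(beta)
Cohesion contribution = 39.7 / (17.7*13.8*sin(38)*cos(38))
Cohesion contribution = 0.335015
Friction contribution = tan(22)/tan(38) = 0.51713
Fs = 0.335015 + 0.51713
Fs = 0.852


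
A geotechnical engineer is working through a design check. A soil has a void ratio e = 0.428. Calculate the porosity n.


Using the relation n = e / (1 + e)
n = 0.428 / (1 + 0.428)
n = 0.428 / 1.428
n = 0.2997


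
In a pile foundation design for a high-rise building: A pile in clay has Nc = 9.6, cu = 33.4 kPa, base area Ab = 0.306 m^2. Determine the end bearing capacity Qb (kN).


Result: 98.12 kN

Derivation:
Using Qb = Nc * cu * Ab
Qb = 9.6 * 33.4 * 0.306
Qb = 98.12 kN


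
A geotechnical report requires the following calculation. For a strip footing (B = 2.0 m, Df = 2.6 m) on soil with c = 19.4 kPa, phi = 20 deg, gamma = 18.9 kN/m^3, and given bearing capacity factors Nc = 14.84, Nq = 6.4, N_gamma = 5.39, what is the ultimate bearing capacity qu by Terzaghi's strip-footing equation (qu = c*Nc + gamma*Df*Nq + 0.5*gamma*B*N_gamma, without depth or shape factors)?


Compute qu = c*Nc + gamma*Df*Nq + 0.5*gamma*B*N_gamma
Term 1: 19.4 * 14.84 = 287.896
Term 2: 18.9 * 2.6 * 6.4 = 314.496
Term 3: 0.5 * 18.9 * 2.0 * 5.39 = 101.871
qu = 287.896 + 314.496 + 101.871
qu = 704.26 kPa


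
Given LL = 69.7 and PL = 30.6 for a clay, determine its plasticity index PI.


Result: 39.1

Derivation:
Using PI = LL - PL
PI = 69.7 - 30.6
PI = 39.1


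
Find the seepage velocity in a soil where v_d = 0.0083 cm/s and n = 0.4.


Using v_s = v_d / n
v_s = 0.0083 / 0.4
v_s = 0.02075 cm/s


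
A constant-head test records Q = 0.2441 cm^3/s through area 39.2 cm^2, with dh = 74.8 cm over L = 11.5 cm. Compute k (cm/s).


Compute hydraulic gradient:
i = dh / L = 74.8 / 11.5 = 6.50435
Then apply Darcy's law:
k = Q / (A * i)
k = 0.2441 / (39.2 * 6.50435)
k = 0.2441 / 254.97
k = 0.000957 cm/s


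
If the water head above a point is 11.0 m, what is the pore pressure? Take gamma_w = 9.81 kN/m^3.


Using u = gamma_w * h_w
u = 9.81 * 11.0
u = 107.91 kPa


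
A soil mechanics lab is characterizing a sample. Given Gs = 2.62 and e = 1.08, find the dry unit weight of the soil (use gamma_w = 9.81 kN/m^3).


Result: 12.357 kN/m^3

Derivation:
Using gamma_d = Gs * gamma_w / (1 + e)
gamma_d = 2.62 * 9.81 / (1 + 1.08)
gamma_d = 2.62 * 9.81 / 2.08
gamma_d = 12.357 kN/m^3


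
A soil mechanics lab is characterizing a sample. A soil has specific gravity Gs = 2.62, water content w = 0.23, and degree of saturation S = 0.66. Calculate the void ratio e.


Using the relation e = Gs * w / S
e = 2.62 * 0.23 / 0.66
e = 0.913


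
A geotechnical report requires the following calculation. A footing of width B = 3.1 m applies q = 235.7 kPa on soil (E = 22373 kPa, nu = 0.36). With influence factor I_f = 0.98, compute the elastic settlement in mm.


Using Se = q * B * (1 - nu^2) * I_f / E
1 - nu^2 = 1 - 0.36^2 = 0.8704
Se = 235.7 * 3.1 * 0.8704 * 0.98 / 22373
Se = 0.027857 m
Convert to mm: Se = 0.027857 * 1000 = 27.857 mm


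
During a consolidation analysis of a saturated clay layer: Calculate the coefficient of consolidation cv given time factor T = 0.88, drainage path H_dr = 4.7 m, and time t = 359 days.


Using cv = T * H_dr^2 / t
H_dr^2 = 4.7^2 = 22.09
cv = 0.88 * 22.09 / 359
cv = 0.05415 m^2/day


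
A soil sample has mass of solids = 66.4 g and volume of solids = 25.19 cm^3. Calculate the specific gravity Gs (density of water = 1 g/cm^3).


Using Gs = m_s / (V_s * rho_w)
Since rho_w = 1 g/cm^3:
Gs = 66.4 / 25.19
Gs = 2.636


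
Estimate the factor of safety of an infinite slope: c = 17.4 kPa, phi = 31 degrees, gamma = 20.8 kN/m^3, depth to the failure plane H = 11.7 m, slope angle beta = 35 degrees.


Using Fs = c / (gamma*H*sin(beta)*cos(beta)) + tan(phi)/tan(beta)
Cohesion contribution = 17.4 / (20.8*11.7*sin(35)*cos(35))
Cohesion contribution = 0.152175
Friction contribution = tan(31)/tan(35) = 0.858118
Fs = 0.152175 + 0.858118
Fs = 1.01


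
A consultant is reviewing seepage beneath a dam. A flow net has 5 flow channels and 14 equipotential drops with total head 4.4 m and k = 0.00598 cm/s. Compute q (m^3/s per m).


Convert k to m/s for unit consistency with H:
k = 0.00598 cm/s = 0.00598 / 100 m/s = 5.98e-05 m/s
Using q = k * H * Nf / Nd
Nf / Nd = 5 / 14 = 0.3571
q = 5.98e-05 * 4.4 * 0.3571
q = 9.397e-05 m^3/s per m


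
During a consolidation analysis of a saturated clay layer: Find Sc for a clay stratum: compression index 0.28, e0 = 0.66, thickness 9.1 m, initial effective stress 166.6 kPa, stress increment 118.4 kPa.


Result: 0.3579 m

Derivation:
Using Sc = Cc * H / (1 + e0) * log10((sigma0 + delta_sigma) / sigma0)
Stress ratio = (166.6 + 118.4) / 166.6 = 1.71068
log10(1.71068) = 0.23317
Cc * H / (1 + e0) = 0.28 * 9.1 / (1 + 0.66) = 1.53494
Sc = 1.53494 * 0.23317
Sc = 0.3579 m


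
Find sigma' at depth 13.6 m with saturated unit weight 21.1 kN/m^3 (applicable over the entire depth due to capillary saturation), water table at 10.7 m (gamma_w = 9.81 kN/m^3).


Total stress = gamma_sat * depth
sigma = 21.1 * 13.6 = 286.96 kPa
Pore water pressure u = gamma_w * (depth - d_wt)
u = 9.81 * (13.6 - 10.7) = 28.449 kPa
Effective stress = sigma - u
sigma' = 286.96 - 28.449 = 258.51 kPa
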